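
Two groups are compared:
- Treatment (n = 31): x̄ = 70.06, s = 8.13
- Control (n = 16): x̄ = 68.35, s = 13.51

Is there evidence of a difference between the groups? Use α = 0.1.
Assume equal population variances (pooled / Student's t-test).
Student's two-sample t-test (equal variances):
H₀: μ₁ = μ₂
H₁: μ₁ ≠ μ₂
df = n₁ + n₂ - 2 = 45
Pooled variance s_p² = [(n₁-1)s₁² + (n₂-1)s₂²] / (n₁ + n₂ - 2) = [(30)(8.13²) + (15)(13.51²)] / 45 = 104.9046
SE = √(s_p²(1/n₁ + 1/n₂)) = √(104.9046 × (1/31 + 1/16)) = 3.1529
t = (x̄₁ - x̄₂) / SE = (70.06 - 68.35) / 3.1529 = 1.71 / 3.1529 = 0.542
p-value = 0.5902

Since p-value > α = 0.1, we fail to reject H₀.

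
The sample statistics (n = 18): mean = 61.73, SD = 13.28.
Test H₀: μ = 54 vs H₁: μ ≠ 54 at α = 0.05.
One-sample t-test:
H₀: μ = 54
H₁: μ ≠ 54
df = n - 1 = 17
t = (x̄ - μ₀) / (s/√n) = (61.73 - 54) / (13.28/√18) = 2.470
p-value = 0.0244

Since p-value < α = 0.05, we reject H₀.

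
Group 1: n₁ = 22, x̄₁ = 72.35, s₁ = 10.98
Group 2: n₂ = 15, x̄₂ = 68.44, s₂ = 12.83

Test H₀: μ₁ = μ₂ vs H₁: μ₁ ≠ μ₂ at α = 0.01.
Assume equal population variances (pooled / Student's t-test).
Student's two-sample t-test (equal variances):
H₀: μ₁ = μ₂
H₁: μ₁ ≠ μ₂
df = n₁ + n₂ - 2 = 35
Pooled variance s_p² = [(n₁-1)s₁² + (n₂-1)s₂²] / (n₁ + n₂ - 2) = [(21)(10.98²) + (14)(12.83²)] / 35 = 138.1798
SE = √(s_p²(1/n₁ + 1/n₂)) = √(138.1798 × (1/22 + 1/15)) = 3.9361
t = (x̄₁ - x̄₂) / SE = (72.35 - 68.44) / 3.9361 = 3.91 / 3.9361 = 0.993
p-value = 0.3273

Since p-value > α = 0.01, we fail to reject H₀.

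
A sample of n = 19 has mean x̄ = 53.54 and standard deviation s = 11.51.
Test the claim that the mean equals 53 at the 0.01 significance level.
One-sample t-test:
H₀: μ = 53
H₁: μ ≠ 53
df = n - 1 = 18
t = (x̄ - μ₀) / (s/√n) = (53.54 - 53) / (11.51/√19) = 0.205
p-value = 0.8403

Since p-value > α = 0.01, we fail to reject H₀.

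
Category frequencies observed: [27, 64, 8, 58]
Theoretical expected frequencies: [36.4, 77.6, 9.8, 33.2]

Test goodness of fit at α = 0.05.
Chi-square goodness of fit test:
H₀: observed counts match expected distribution
H₁: observed counts differ from expected distribution
df = k - 1 = 3
χ² = Σ(O - E)²/E
   = (27 - 36.4)²/36.4 + (64 - 77.6)²/77.6 + (8 - 9.8)²/9.8 + (58 - 33.2)²/33.2
   = 2.427 + 2.384 + 0.331 + 18.525
   = 23.67
p-value < 0.0001

Since p-value < α = 0.05, we reject H₀.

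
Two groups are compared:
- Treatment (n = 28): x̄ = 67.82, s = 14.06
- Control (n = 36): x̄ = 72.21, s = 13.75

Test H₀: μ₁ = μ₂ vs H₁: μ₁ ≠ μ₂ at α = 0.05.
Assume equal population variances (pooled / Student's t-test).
Student's two-sample t-test (equal variances):
H₀: μ₁ = μ₂
H₁: μ₁ ≠ μ₂
df = n₁ + n₂ - 2 = 62
Pooled variance s_p² = [(n₁-1)s₁² + (n₂-1)s₂²] / (n₁ + n₂ - 2) = [(27)(14.06²) + (35)(13.75²)] / 62 = 192.8169
SE = √(s_p²(1/n₁ + 1/n₂)) = √(192.8169 × (1/28 + 1/36)) = 3.4989
t = (x̄₁ - x̄₂) / SE = (67.82 - 72.21) / 3.4989 = -4.39 / 3.4989 = -1.255
p-value = 0.2143

Since p-value > α = 0.05, we fail to reject H₀.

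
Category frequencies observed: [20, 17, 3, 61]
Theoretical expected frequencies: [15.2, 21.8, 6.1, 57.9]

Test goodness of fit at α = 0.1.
Chi-square goodness of fit test:
H₀: observed counts match expected distribution
H₁: observed counts differ from expected distribution
df = k - 1 = 3
χ² = Σ(O - E)²/E
   = (20 - 15.2)²/15.2 + (17 - 21.8)²/21.8 + (3 - 6.1)²/6.1 + (61 - 57.9)²/57.9
   = 1.516 + 1.057 + 1.575 + 0.166
   = 4.31
p-value = 0.2295

Since p-value > α = 0.1, we fail to reject H₀.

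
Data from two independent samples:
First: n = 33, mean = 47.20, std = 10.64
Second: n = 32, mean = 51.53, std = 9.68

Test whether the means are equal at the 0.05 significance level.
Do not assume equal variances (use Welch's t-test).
Welch's two-sample t-test:
H₀: μ₁ = μ₂
H₁: μ₁ ≠ μ₂
s₁²/n₁ = 10.64²/33 = 3.4306,  s₂²/n₂ = 9.68²/32 = 2.9282
SE = √(s₁²/n₁ + s₂²/n₂) = √(3.4306 + 2.9282) = 2.5217
df (Welch-Satterthwaite) = (s₁²/n₁ + s₂²/n₂)² / [(s₁²/n₁)²/(n₁-1) + (s₂²/n₂)²/(n₂-1)] ≈ 62.75
t = (x̄₁ - x̄₂) / SE = (47.20 - 51.53) / 2.5217 = -4.33 / 2.5217 = -1.717
p-value = 0.0909

Since p-value > α = 0.05, we fail to reject H₀.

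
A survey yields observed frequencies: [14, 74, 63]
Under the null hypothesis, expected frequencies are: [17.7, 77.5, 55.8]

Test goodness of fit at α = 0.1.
Chi-square goodness of fit test:
H₀: observed counts match expected distribution
H₁: observed counts differ from expected distribution
df = k - 1 = 2
χ² = Σ(O - E)²/E
   = (14 - 17.7)²/17.7 + (74 - 77.5)²/77.5 + (63 - 55.8)²/55.8
   = 0.773 + 0.158 + 0.929
   = 1.86
p-value = 0.3944

Since p-value > α = 0.1, we fail to reject H₀.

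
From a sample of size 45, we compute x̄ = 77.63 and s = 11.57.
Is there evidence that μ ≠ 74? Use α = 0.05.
One-sample t-test:
H₀: μ = 74
H₁: μ ≠ 74
df = n - 1 = 44
t = (x̄ - μ₀) / (s/√n) = (77.63 - 74) / (11.57/√45) = 2.105
p-value = 0.0411

Since p-value < α = 0.05, we reject H₀.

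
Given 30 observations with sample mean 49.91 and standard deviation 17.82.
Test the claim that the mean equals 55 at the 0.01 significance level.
One-sample t-test:
H₀: μ = 55
H₁: μ ≠ 55
df = n - 1 = 29
t = (x̄ - μ₀) / (s/√n) = (49.91 - 55) / (17.82/√30) = -1.564
p-value = 0.1286

Since p-value > α = 0.01, we fail to reject H₀.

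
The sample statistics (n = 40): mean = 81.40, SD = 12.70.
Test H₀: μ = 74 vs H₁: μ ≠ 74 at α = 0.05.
One-sample t-test:
H₀: μ = 74
H₁: μ ≠ 74
df = n - 1 = 39
t = (x̄ - μ₀) / (s/√n) = (81.40 - 74) / (12.70/√40) = 3.685
p-value = 0.0007

Since p-value < α = 0.05, we reject H₀.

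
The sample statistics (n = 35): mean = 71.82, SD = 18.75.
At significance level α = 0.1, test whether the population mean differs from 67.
One-sample t-test:
H₀: μ = 67
H₁: μ ≠ 67
df = n - 1 = 34
t = (x̄ - μ₀) / (s/√n) = (71.82 - 67) / (18.75/√35) = 1.521
p-value = 0.1375

Since p-value > α = 0.1, we fail to reject H₀.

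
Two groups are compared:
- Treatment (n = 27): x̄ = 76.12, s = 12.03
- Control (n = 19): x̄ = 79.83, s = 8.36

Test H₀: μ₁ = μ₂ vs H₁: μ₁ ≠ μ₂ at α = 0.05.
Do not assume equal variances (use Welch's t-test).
Welch's two-sample t-test:
H₀: μ₁ = μ₂
H₁: μ₁ ≠ μ₂
s₁²/n₁ = 12.03²/27 = 5.3600,  s₂²/n₂ = 8.36²/19 = 3.6784
SE = √(s₁²/n₁ + s₂²/n₂) = √(5.3600 + 3.6784) = 3.0064
df (Welch-Satterthwaite) = (s₁²/n₁ + s₂²/n₂)² / [(s₁²/n₁)²/(n₁-1) + (s₂²/n₂)²/(n₂-1)] ≈ 44.00
t = (x̄₁ - x̄₂) / SE = (76.12 - 79.83) / 3.0064 = -3.71 / 3.0064 = -1.234
p-value = 0.2237

Since p-value > α = 0.05, we fail to reject H₀.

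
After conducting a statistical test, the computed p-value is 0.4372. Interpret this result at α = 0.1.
Since p = 0.4372 > α = 0.1, fail to reject H₀.
There is insufficient evidence to reject the null hypothesis; the result is not statistically significant at the 0.1 level.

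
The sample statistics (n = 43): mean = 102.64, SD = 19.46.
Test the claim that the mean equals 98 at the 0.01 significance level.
One-sample t-test:
H₀: μ = 98
H₁: μ ≠ 98
df = n - 1 = 42
t = (x̄ - μ₀) / (s/√n) = (102.64 - 98) / (19.46/√43) = 1.564
p-value = 0.1254

Since p-value > α = 0.01, we fail to reject H₀.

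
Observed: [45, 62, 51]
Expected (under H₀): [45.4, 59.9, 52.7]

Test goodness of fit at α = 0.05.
Chi-square goodness of fit test:
H₀: observed counts match expected distribution
H₁: observed counts differ from expected distribution
df = k - 1 = 2
χ² = Σ(O - E)²/E
   = (45 - 45.4)²/45.4 + (62 - 59.9)²/59.9 + (51 - 52.7)²/52.7
   = 0.004 + 0.074 + 0.055
   = 0.13
p-value = 0.9361

Since p-value > α = 0.05, we fail to reject H₀.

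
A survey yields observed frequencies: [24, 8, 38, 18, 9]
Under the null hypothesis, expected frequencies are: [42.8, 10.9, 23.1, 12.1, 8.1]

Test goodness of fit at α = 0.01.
Chi-square goodness of fit test:
H₀: observed counts match expected distribution
H₁: observed counts differ from expected distribution
df = k - 1 = 4
χ² = Σ(O - E)²/E
   = (24 - 42.8)²/42.8 + (8 - 10.9)²/10.9 + (38 - 23.1)²/23.1 + (18 - 12.1)²/12.1 + (9 - 8.1)²/8.1
   = 8.258 + 0.772 + 9.611 + 2.877 + 0.100
   = 21.62
p-value = 0.0002

Since p-value < α = 0.01, we reject H₀.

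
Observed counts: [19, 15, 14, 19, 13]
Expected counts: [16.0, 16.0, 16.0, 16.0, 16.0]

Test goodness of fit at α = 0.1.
Chi-square goodness of fit test:
H₀: observed counts match expected distribution
H₁: observed counts differ from expected distribution
df = k - 1 = 4
χ² = Σ(O - E)²/E
   = (19 - 16.0)²/16.0 + (15 - 16.0)²/16.0 + (14 - 16.0)²/16.0 + (19 - 16.0)²/16.0 + (13 - 16.0)²/16.0
   = 0.562 + 0.062 + 0.250 + 0.562 + 0.562
   = 2.00
p-value = 0.7358

Since p-value > α = 0.1, we fail to reject H₀.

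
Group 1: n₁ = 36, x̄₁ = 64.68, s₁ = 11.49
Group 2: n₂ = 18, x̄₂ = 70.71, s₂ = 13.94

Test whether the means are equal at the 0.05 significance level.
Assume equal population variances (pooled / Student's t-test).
Student's two-sample t-test (equal variances):
H₀: μ₁ = μ₂
H₁: μ₁ ≠ μ₂
df = n₁ + n₂ - 2 = 52
Pooled variance s_p² = [(n₁-1)s₁² + (n₂-1)s₂²] / (n₁ + n₂ - 2) = [(35)(11.49²) + (17)(13.94²)] / 52 = 152.3886
SE = √(s_p²(1/n₁ + 1/n₂)) = √(152.3886 × (1/36 + 1/18)) = 3.5636
t = (x̄₁ - x̄₂) / SE = (64.68 - 70.71) / 3.5636 = -6.03 / 3.5636 = -1.692
p-value = 0.0966

Since p-value > α = 0.05, we fail to reject H₀.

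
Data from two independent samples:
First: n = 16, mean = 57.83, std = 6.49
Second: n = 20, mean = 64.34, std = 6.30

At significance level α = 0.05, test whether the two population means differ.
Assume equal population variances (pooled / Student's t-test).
Student's two-sample t-test (equal variances):
H₀: μ₁ = μ₂
H₁: μ₁ ≠ μ₂
df = n₁ + n₂ - 2 = 34
Pooled variance s_p² = [(n₁-1)s₁² + (n₂-1)s₂²] / (n₁ + n₂ - 2) = [(15)(6.49²) + (19)(6.30²)] / 34 = 40.7621
SE = √(s_p²(1/n₁ + 1/n₂)) = √(40.7621 × (1/16 + 1/20)) = 2.1414
t = (x̄₁ - x̄₂) / SE = (57.83 - 64.34) / 2.1414 = -6.51 / 2.1414 = -3.040
p-value = 0.0045

Since p-value < α = 0.05, we reject H₀.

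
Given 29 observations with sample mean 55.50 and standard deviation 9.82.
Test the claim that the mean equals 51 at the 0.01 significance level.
One-sample t-test:
H₀: μ = 51
H₁: μ ≠ 51
df = n - 1 = 28
t = (x̄ - μ₀) / (s/√n) = (55.50 - 51) / (9.82/√29) = 2.468
p-value = 0.0200

Since p-value > α = 0.01, we fail to reject H₀.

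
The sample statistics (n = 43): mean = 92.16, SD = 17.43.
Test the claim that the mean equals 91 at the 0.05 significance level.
One-sample t-test:
H₀: μ = 91
H₁: μ ≠ 91
df = n - 1 = 42
t = (x̄ - μ₀) / (s/√n) = (92.16 - 91) / (17.43/√43) = 0.436
p-value = 0.6648

Since p-value > α = 0.05, we fail to reject H₀.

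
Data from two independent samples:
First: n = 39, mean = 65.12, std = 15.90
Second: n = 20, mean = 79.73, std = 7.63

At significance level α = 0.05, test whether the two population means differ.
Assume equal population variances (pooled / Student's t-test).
Student's two-sample t-test (equal variances):
H₀: μ₁ = μ₂
H₁: μ₁ ≠ μ₂
df = n₁ + n₂ - 2 = 57
Pooled variance s_p² = [(n₁-1)s₁² + (n₂-1)s₂²] / (n₁ + n₂ - 2) = [(38)(15.90²) + (19)(7.63²)] / 57 = 187.9456
SE = √(s_p²(1/n₁ + 1/n₂)) = √(187.9456 × (1/39 + 1/20)) = 3.7705
t = (x̄₁ - x̄₂) / SE = (65.12 - 79.73) / 3.7705 = -14.61 / 3.7705 = -3.875
p-value = 0.0003

Since p-value < α = 0.05, we reject H₀.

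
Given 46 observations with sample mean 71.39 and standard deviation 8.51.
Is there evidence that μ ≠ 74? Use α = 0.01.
One-sample t-test:
H₀: μ = 74
H₁: μ ≠ 74
df = n - 1 = 45
t = (x̄ - μ₀) / (s/√n) = (71.39 - 74) / (8.51/√46) = -2.080
p-value = 0.0432

Since p-value > α = 0.01, we fail to reject H₀.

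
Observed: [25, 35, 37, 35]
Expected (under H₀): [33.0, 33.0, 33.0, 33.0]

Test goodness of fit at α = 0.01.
Chi-square goodness of fit test:
H₀: observed counts match expected distribution
H₁: observed counts differ from expected distribution
df = k - 1 = 3
χ² = Σ(O - E)²/E
   = (25 - 33.0)²/33.0 + (35 - 33.0)²/33.0 + (37 - 33.0)²/33.0 + (35 - 33.0)²/33.0
   = 1.939 + 0.121 + 0.485 + 0.121
   = 2.67
p-value = 0.4459

Since p-value > α = 0.01, we fail to reject H₀.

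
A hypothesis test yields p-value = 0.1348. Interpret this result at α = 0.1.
Since p = 0.1348 > α = 0.1, fail to reject H₀.
There is insufficient evidence to reject the null hypothesis; the result is not statistically significant at the 0.1 level.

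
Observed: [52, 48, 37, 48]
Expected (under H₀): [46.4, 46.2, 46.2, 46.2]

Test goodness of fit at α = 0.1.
Chi-square goodness of fit test:
H₀: observed counts match expected distribution
H₁: observed counts differ from expected distribution
df = k - 1 = 3
χ² = Σ(O - E)²/E
   = (52 - 46.4)²/46.4 + (48 - 46.2)²/46.2 + (37 - 46.2)²/46.2 + (48 - 46.2)²/46.2
   = 0.676 + 0.070 + 1.832 + 0.070
   = 2.65
p-value = 0.4491

Since p-value > α = 0.1, we fail to reject H₀.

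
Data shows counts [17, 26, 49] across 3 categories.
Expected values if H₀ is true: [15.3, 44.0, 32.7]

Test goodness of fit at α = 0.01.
Chi-square goodness of fit test:
H₀: observed counts match expected distribution
H₁: observed counts differ from expected distribution
df = k - 1 = 2
χ² = Σ(O - E)²/E
   = (17 - 15.3)²/15.3 + (26 - 44.0)²/44.0 + (49 - 32.7)²/32.7
   = 0.189 + 7.364 + 8.125
   = 15.68
p-value = 0.0004

Since p-value < α = 0.01, we reject H₀.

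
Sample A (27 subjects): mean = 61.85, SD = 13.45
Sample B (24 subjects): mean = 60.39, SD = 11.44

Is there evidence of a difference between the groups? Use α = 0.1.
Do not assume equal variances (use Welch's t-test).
Welch's two-sample t-test:
H₀: μ₁ = μ₂
H₁: μ₁ ≠ μ₂
s₁²/n₁ = 13.45²/27 = 6.7001,  s₂²/n₂ = 11.44²/24 = 5.4531
SE = √(s₁²/n₁ + s₂²/n₂) = √(6.7001 + 5.4531) = 3.4861
df (Welch-Satterthwaite) = (s₁²/n₁ + s₂²/n₂)² / [(s₁²/n₁)²/(n₁-1) + (s₂²/n₂)²/(n₂-1)] ≈ 48.92
t = (x̄₁ - x̄₂) / SE = (61.85 - 60.39) / 3.4861 = 1.46 / 3.4861 = 0.419
p-value = 0.6772

Since p-value > α = 0.1, we fail to reject H₀.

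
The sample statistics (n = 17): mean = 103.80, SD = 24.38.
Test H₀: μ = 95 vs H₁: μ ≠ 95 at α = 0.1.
One-sample t-test:
H₀: μ = 95
H₁: μ ≠ 95
df = n - 1 = 16
t = (x̄ - μ₀) / (s/√n) = (103.80 - 95) / (24.38/√17) = 1.488
p-value = 0.1561

Since p-value > α = 0.1, we fail to reject H₀.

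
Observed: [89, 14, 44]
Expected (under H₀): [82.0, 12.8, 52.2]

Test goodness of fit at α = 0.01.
Chi-square goodness of fit test:
H₀: observed counts match expected distribution
H₁: observed counts differ from expected distribution
df = k - 1 = 2
χ² = Σ(O - E)²/E
   = (89 - 82.0)²/82.0 + (14 - 12.8)²/12.8 + (44 - 52.2)²/52.2
   = 0.598 + 0.112 + 1.288
   = 2.00
p-value = 0.3682

Since p-value > α = 0.01, we fail to reject H₀.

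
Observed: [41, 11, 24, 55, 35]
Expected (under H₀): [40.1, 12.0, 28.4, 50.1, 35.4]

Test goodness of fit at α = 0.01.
Chi-square goodness of fit test:
H₀: observed counts match expected distribution
H₁: observed counts differ from expected distribution
df = k - 1 = 4
χ² = Σ(O - E)²/E
   = (41 - 40.1)²/40.1 + (11 - 12.0)²/12.0 + (24 - 28.4)²/28.4 + (55 - 50.1)²/50.1 + (35 - 35.4)²/35.4
   = 0.020 + 0.083 + 0.682 + 0.479 + 0.005
   = 1.27
p-value = 0.8666

Since p-value > α = 0.01, we fail to reject H₀.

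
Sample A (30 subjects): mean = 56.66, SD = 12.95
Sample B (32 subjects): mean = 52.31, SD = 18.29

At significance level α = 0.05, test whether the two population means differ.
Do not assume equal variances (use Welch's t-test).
Welch's two-sample t-test:
H₀: μ₁ = μ₂
H₁: μ₁ ≠ μ₂
s₁²/n₁ = 12.95²/30 = 5.5901,  s₂²/n₂ = 18.29²/32 = 10.4539
SE = √(s₁²/n₁ + s₂²/n₂) = √(5.5901 + 10.4539) = 4.0055
df (Welch-Satterthwaite) = (s₁²/n₁ + s₂²/n₂)² / [(s₁²/n₁)²/(n₁-1) + (s₂²/n₂)²/(n₂-1)] ≈ 55.92
t = (x̄₁ - x̄₂) / SE = (56.66 - 52.31) / 4.0055 = 4.35 / 4.0055 = 1.086
p-value = 0.2821

Since p-value > α = 0.05, we fail to reject H₀.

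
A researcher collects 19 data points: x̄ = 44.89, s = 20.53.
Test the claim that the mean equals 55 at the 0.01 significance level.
One-sample t-test:
H₀: μ = 55
H₁: μ ≠ 55
df = n - 1 = 18
t = (x̄ - μ₀) / (s/√n) = (44.89 - 55) / (20.53/√19) = -2.147
p-value = 0.0457

Since p-value > α = 0.01, we fail to reject H₀.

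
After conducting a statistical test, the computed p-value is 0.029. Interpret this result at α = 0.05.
Since p = 0.029 < α = 0.05, reject H₀.
There is sufficient evidence to reject the null hypothesis; the result is statistically significant at the 0.05 level.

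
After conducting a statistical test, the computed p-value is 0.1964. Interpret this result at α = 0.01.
Since p = 0.1964 > α = 0.01, fail to reject H₀.
There is insufficient evidence to reject the null hypothesis; the result is not statistically significant at the 0.01 level.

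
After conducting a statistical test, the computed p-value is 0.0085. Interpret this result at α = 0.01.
Since p = 0.0085 < α = 0.01, reject H₀.
There is sufficient evidence to reject the null hypothesis; the result is statistically significant at the 0.01 level.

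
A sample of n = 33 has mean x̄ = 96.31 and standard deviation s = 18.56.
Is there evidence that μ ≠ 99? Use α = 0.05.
One-sample t-test:
H₀: μ = 99
H₁: μ ≠ 99
df = n - 1 = 32
t = (x̄ - μ₀) / (s/√n) = (96.31 - 99) / (18.56/√33) = -0.833
p-value = 0.4112

Since p-value > α = 0.05, we fail to reject H₀.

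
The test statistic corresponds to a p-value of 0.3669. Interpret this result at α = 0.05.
Since p = 0.3669 > α = 0.05, fail to reject H₀.
There is insufficient evidence to reject the null hypothesis; the result is not statistically significant at the 0.05 level.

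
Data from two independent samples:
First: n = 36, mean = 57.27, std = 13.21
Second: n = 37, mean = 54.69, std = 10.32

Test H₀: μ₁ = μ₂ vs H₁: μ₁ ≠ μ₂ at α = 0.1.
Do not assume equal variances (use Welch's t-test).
Welch's two-sample t-test:
H₀: μ₁ = μ₂
H₁: μ₁ ≠ μ₂
s₁²/n₁ = 13.21²/36 = 4.8473,  s₂²/n₂ = 10.32²/37 = 2.8784
SE = √(s₁²/n₁ + s₂²/n₂) = √(4.8473 + 2.8784) = 2.7795
df (Welch-Satterthwaite) = (s₁²/n₁ + s₂²/n₂)² / [(s₁²/n₁)²/(n₁-1) + (s₂²/n₂)²/(n₂-1)] ≈ 66.21
t = (x̄₁ - x̄₂) / SE = (57.27 - 54.69) / 2.7795 = 2.58 / 2.7795 = 0.928
p-value = 0.3567

Since p-value > α = 0.1, we fail to reject H₀.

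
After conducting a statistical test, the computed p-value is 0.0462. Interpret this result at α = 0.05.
Since p = 0.0462 < α = 0.05, reject H₀.
There is sufficient evidence to reject the null hypothesis; the result is statistically significant at the 0.05 level.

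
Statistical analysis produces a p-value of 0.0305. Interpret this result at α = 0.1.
Since p = 0.0305 < α = 0.1, reject H₀.
There is sufficient evidence to reject the null hypothesis; the result is statistically significant at the 0.1 level.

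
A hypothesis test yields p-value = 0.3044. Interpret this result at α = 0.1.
Since p = 0.3044 > α = 0.1, fail to reject H₀.
There is insufficient evidence to reject the null hypothesis; the result is not statistically significant at the 0.1 level.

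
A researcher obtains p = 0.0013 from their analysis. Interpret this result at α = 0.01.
Since p = 0.0013 < α = 0.01, reject H₀.
There is sufficient evidence to reject the null hypothesis; the result is statistically significant at the 0.01 level.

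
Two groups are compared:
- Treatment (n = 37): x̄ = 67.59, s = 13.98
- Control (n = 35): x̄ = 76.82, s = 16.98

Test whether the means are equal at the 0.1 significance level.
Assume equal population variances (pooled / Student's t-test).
Student's two-sample t-test (equal variances):
H₀: μ₁ = μ₂
H₁: μ₁ ≠ μ₂
df = n₁ + n₂ - 2 = 70
Pooled variance s_p² = [(n₁-1)s₁² + (n₂-1)s₂²] / (n₁ + n₂ - 2) = [(36)(13.98²) + (34)(16.98²)] / 70 = 240.5535
SE = √(s_p²(1/n₁ + 1/n₂)) = √(240.5535 × (1/37 + 1/35)) = 3.6571
t = (x̄₁ - x̄₂) / SE = (67.59 - 76.82) / 3.6571 = -9.23 / 3.6571 = -2.524
p-value = 0.0139

Since p-value < α = 0.1, we reject H₀.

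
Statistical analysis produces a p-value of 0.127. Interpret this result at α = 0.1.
Since p = 0.127 > α = 0.1, fail to reject H₀.
There is insufficient evidence to reject the null hypothesis; the result is not statistically significant at the 0.1 level.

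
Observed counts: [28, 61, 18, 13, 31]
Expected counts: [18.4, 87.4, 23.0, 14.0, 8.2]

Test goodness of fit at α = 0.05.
Chi-square goodness of fit test:
H₀: observed counts match expected distribution
H₁: observed counts differ from expected distribution
df = k - 1 = 4
χ² = Σ(O - E)²/E
   = (28 - 18.4)²/18.4 + (61 - 87.4)²/87.4 + (18 - 23.0)²/23.0 + (13 - 14.0)²/14.0 + (31 - 8.2)²/8.2
   = 5.009 + 7.974 + 1.087 + 0.071 + 63.395
   = 77.54
p-value < 0.0001

Since p-value < α = 0.05, we reject H₀.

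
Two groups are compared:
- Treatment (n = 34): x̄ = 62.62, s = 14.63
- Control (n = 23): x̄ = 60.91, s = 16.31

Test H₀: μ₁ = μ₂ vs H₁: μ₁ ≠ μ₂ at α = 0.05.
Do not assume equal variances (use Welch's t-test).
Welch's two-sample t-test:
H₀: μ₁ = μ₂
H₁: μ₁ ≠ μ₂
s₁²/n₁ = 14.63²/34 = 6.2952,  s₂²/n₂ = 16.31²/23 = 11.5659
SE = √(s₁²/n₁ + s₂²/n₂) = √(6.2952 + 11.5659) = 4.2262
df (Welch-Satterthwaite) = (s₁²/n₁ + s₂²/n₂)² / [(s₁²/n₁)²/(n₁-1) + (s₂²/n₂)²/(n₂-1)] ≈ 43.81
t = (x̄₁ - x̄₂) / SE = (62.62 - 60.91) / 4.2262 = 1.71 / 4.2262 = 0.405
p-value = 0.6877

Since p-value > α = 0.05, we fail to reject H₀.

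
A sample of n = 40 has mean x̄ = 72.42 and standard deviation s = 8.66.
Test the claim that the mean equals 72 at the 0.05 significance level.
One-sample t-test:
H₀: μ = 72
H₁: μ ≠ 72
df = n - 1 = 39
t = (x̄ - μ₀) / (s/√n) = (72.42 - 72) / (8.66/√40) = 0.307
p-value = 0.7607

Since p-value > α = 0.05, we fail to reject H₀.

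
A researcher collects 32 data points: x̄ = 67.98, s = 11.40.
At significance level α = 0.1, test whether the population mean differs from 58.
One-sample t-test:
H₀: μ = 58
H₁: μ ≠ 58
df = n - 1 = 31
t = (x̄ - μ₀) / (s/√n) = (67.98 - 58) / (11.40/√32) = 4.952
p-value < 0.0001

Since p-value < α = 0.1, we reject H₀.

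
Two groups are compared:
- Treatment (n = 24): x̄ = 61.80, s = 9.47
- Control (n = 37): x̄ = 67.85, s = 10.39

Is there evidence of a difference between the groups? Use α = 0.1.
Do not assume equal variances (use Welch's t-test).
Welch's two-sample t-test:
H₀: μ₁ = μ₂
H₁: μ₁ ≠ μ₂
s₁²/n₁ = 9.47²/24 = 3.7367,  s₂²/n₂ = 10.39²/37 = 2.9176
SE = √(s₁²/n₁ + s₂²/n₂) = √(3.7367 + 2.9176) = 2.5796
df (Welch-Satterthwaite) = (s₁²/n₁ + s₂²/n₂)² / [(s₁²/n₁)²/(n₁-1) + (s₂²/n₂)²/(n₂-1)] ≈ 52.49
t = (x̄₁ - x̄₂) / SE = (61.80 - 67.85) / 2.5796 = -6.05 / 2.5796 = -2.345
p-value = 0.0228

Since p-value < α = 0.1, we reject H₀.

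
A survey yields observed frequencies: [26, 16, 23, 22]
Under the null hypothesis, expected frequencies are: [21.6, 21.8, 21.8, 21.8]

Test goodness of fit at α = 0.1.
Chi-square goodness of fit test:
H₀: observed counts match expected distribution
H₁: observed counts differ from expected distribution
df = k - 1 = 3
χ² = Σ(O - E)²/E
   = (26 - 21.6)²/21.6 + (16 - 21.8)²/21.8 + (23 - 21.8)²/21.8 + (22 - 21.8)²/21.8
   = 0.896 + 1.543 + 0.066 + 0.002
   = 2.51
p-value = 0.4740

Since p-value > α = 0.1, we fail to reject H₀.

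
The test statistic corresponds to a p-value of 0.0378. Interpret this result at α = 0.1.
Since p = 0.0378 < α = 0.1, reject H₀.
There is sufficient evidence to reject the null hypothesis; the result is statistically significant at the 0.1 level.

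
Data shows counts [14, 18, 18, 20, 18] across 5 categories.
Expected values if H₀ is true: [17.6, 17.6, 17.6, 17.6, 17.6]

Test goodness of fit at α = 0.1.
Chi-square goodness of fit test:
H₀: observed counts match expected distribution
H₁: observed counts differ from expected distribution
df = k - 1 = 4
χ² = Σ(O - E)²/E
   = (14 - 17.6)²/17.6 + (18 - 17.6)²/17.6 + (18 - 17.6)²/17.6 + (20 - 17.6)²/17.6 + (18 - 17.6)²/17.6
   = 0.736 + 0.009 + 0.009 + 0.327 + 0.009
   = 1.09
p-value = 0.8957

Since p-value > α = 0.1, we fail to reject H₀.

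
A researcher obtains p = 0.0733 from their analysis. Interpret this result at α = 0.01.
Since p = 0.0733 > α = 0.01, fail to reject H₀.
There is insufficient evidence to reject the null hypothesis; the result is not statistically significant at the 0.01 level.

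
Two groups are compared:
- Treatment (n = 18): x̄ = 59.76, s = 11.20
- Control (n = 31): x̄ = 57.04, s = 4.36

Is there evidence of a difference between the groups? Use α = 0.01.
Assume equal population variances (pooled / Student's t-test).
Student's two-sample t-test (equal variances):
H₀: μ₁ = μ₂
H₁: μ₁ ≠ μ₂
df = n₁ + n₂ - 2 = 47
Pooled variance s_p² = [(n₁-1)s₁² + (n₂-1)s₂²] / (n₁ + n₂ - 2) = [(17)(11.20²) + (30)(4.36²)] / 47 = 57.5057
SE = √(s_p²(1/n₁ + 1/n₂)) = √(57.5057 × (1/18 + 1/31)) = 2.2472
t = (x̄₁ - x̄₂) / SE = (59.76 - 57.04) / 2.2472 = 2.72 / 2.2472 = 1.210
p-value = 0.2322

Since p-value > α = 0.01, we fail to reject H₀.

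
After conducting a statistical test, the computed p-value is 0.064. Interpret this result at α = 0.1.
Since p = 0.064 < α = 0.1, reject H₀.
There is sufficient evidence to reject the null hypothesis; the result is statistically significant at the 0.1 level.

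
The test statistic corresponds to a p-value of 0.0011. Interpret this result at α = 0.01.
Since p = 0.0011 < α = 0.01, reject H₀.
There is sufficient evidence to reject the null hypothesis; the result is statistically significant at the 0.01 level.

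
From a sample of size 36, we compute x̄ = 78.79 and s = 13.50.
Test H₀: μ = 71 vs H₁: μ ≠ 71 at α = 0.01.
One-sample t-test:
H₀: μ = 71
H₁: μ ≠ 71
df = n - 1 = 35
t = (x̄ - μ₀) / (s/√n) = (78.79 - 71) / (13.50/√36) = 3.462
p-value = 0.0014

Since p-value < α = 0.01, we reject H₀.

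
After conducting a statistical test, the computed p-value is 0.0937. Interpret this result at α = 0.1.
Since p = 0.0937 < α = 0.1, reject H₀.
There is sufficient evidence to reject the null hypothesis; the result is statistically significant at the 0.1 level.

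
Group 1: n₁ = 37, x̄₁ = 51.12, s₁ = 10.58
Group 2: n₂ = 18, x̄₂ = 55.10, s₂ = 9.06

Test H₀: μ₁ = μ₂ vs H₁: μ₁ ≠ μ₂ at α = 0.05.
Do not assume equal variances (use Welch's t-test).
Welch's two-sample t-test:
H₀: μ₁ = μ₂
H₁: μ₁ ≠ μ₂
s₁²/n₁ = 10.58²/37 = 3.0253,  s₂²/n₂ = 9.06²/18 = 4.5602
SE = √(s₁²/n₁ + s₂²/n₂) = √(3.0253 + 4.5602) = 2.7542
df (Welch-Satterthwaite) = (s₁²/n₁ + s₂²/n₂)² / [(s₁²/n₁)²/(n₁-1) + (s₂²/n₂)²/(n₂-1)] ≈ 38.94
t = (x̄₁ - x̄₂) / SE = (51.12 - 55.10) / 2.7542 = -3.98 / 2.7542 = -1.445
p-value = 0.1564

Since p-value > α = 0.05, we fail to reject H₀.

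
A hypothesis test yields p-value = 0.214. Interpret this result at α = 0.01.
Since p = 0.214 > α = 0.01, fail to reject H₀.
There is insufficient evidence to reject the null hypothesis; the result is not statistically significant at the 0.01 level.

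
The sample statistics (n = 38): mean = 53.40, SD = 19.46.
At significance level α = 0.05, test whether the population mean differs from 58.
One-sample t-test:
H₀: μ = 58
H₁: μ ≠ 58
df = n - 1 = 37
t = (x̄ - μ₀) / (s/√n) = (53.40 - 58) / (19.46/√38) = -1.457
p-value = 0.1535

Since p-value > α = 0.05, we fail to reject H₀.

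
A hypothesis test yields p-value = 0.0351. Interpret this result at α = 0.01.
Since p = 0.0351 > α = 0.01, fail to reject H₀.
There is insufficient evidence to reject the null hypothesis; the result is not statistically significant at the 0.01 level.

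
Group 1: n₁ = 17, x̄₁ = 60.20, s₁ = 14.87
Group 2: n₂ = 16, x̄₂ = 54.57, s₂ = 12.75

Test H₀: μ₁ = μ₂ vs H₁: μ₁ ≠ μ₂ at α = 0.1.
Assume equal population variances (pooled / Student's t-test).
Student's two-sample t-test (equal variances):
H₀: μ₁ = μ₂
H₁: μ₁ ≠ μ₂
df = n₁ + n₂ - 2 = 31
Pooled variance s_p² = [(n₁-1)s₁² + (n₂-1)s₂²] / (n₁ + n₂ - 2) = [(16)(14.87²) + (15)(12.75²)] / 31 = 192.7841
SE = √(s_p²(1/n₁ + 1/n₂)) = √(192.7841 × (1/17 + 1/16)) = 4.8362
t = (x̄₁ - x̄₂) / SE = (60.20 - 54.57) / 4.8362 = 5.63 / 4.8362 = 1.164
p-value = 0.2533

Since p-value > α = 0.1, we fail to reject H₀.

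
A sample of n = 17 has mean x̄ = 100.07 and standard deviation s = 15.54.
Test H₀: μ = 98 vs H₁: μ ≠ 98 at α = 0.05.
One-sample t-test:
H₀: μ = 98
H₁: μ ≠ 98
df = n - 1 = 16
t = (x̄ - μ₀) / (s/√n) = (100.07 - 98) / (15.54/√17) = 0.549
p-value = 0.5904

Since p-value > α = 0.05, we fail to reject H₀.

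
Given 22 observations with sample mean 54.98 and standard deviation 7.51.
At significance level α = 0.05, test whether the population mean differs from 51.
One-sample t-test:
H₀: μ = 51
H₁: μ ≠ 51
df = n - 1 = 21
t = (x̄ - μ₀) / (s/√n) = (54.98 - 51) / (7.51/√22) = 2.486
p-value = 0.0214

Since p-value < α = 0.05, we reject H₀.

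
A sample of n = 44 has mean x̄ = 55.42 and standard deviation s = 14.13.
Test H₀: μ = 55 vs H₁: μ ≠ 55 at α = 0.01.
One-sample t-test:
H₀: μ = 55
H₁: μ ≠ 55
df = n - 1 = 43
t = (x̄ - μ₀) / (s/√n) = (55.42 - 55) / (14.13/√44) = 0.197
p-value = 0.8446

Since p-value > α = 0.01, we fail to reject H₀.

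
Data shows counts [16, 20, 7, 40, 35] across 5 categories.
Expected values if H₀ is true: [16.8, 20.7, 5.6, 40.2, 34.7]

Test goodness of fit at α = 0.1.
Chi-square goodness of fit test:
H₀: observed counts match expected distribution
H₁: observed counts differ from expected distribution
df = k - 1 = 4
χ² = Σ(O - E)²/E
   = (16 - 16.8)²/16.8 + (20 - 20.7)²/20.7 + (7 - 5.6)²/5.6 + (40 - 40.2)²/40.2 + (35 - 34.7)²/34.7
   = 0.038 + 0.024 + 0.350 + 0.001 + 0.003
   = 0.42
p-value = 0.9812

Since p-value > α = 0.1, we fail to reject H₀.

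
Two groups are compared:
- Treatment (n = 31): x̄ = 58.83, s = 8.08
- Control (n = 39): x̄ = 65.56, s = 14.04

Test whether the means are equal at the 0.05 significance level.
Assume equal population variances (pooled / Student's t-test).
Student's two-sample t-test (equal variances):
H₀: μ₁ = μ₂
H₁: μ₁ ≠ μ₂
df = n₁ + n₂ - 2 = 68
Pooled variance s_p² = [(n₁-1)s₁² + (n₂-1)s₂²] / (n₁ + n₂ - 2) = [(30)(8.08²) + (38)(14.04²)] / 68 = 138.9590
SE = √(s_p²(1/n₁ + 1/n₂)) = √(138.9590 × (1/31 + 1/39)) = 2.8365
t = (x̄₁ - x̄₂) / SE = (58.83 - 65.56) / 2.8365 = -6.73 / 2.8365 = -2.373
p-value = 0.0205

Since p-value < α = 0.05, we reject H₀.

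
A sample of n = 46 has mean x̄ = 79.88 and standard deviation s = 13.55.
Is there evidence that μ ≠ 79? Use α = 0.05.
One-sample t-test:
H₀: μ = 79
H₁: μ ≠ 79
df = n - 1 = 45
t = (x̄ - μ₀) / (s/√n) = (79.88 - 79) / (13.55/√46) = 0.440
p-value = 0.6617

Since p-value > α = 0.05, we fail to reject H₀.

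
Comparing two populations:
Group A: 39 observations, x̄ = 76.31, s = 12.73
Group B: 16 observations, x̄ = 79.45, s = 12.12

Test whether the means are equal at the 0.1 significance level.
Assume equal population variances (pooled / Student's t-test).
Student's two-sample t-test (equal variances):
H₀: μ₁ = μ₂
H₁: μ₁ ≠ μ₂
df = n₁ + n₂ - 2 = 53
Pooled variance s_p² = [(n₁-1)s₁² + (n₂-1)s₂²] / (n₁ + n₂ - 2) = [(38)(12.73²) + (15)(12.12²)] / 53 = 157.7628
SE = √(s_p²(1/n₁ + 1/n₂)) = √(157.7628 × (1/39 + 1/16)) = 3.7290
t = (x̄₁ - x̄₂) / SE = (76.31 - 79.45) / 3.7290 = -3.14 / 3.7290 = -0.842
p-value = 0.4035

Since p-value > α = 0.1, we fail to reject H₀.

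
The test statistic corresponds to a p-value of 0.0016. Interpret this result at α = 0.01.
Since p = 0.0016 < α = 0.01, reject H₀.
There is sufficient evidence to reject the null hypothesis; the result is statistically significant at the 0.01 level.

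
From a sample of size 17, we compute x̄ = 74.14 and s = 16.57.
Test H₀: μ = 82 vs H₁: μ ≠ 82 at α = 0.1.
One-sample t-test:
H₀: μ = 82
H₁: μ ≠ 82
df = n - 1 = 16
t = (x̄ - μ₀) / (s/√n) = (74.14 - 82) / (16.57/√17) = -1.956
p-value = 0.0682

Since p-value < α = 0.1, we reject H₀.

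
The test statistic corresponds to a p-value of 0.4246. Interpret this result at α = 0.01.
Since p = 0.4246 > α = 0.01, fail to reject H₀.
There is insufficient evidence to reject the null hypothesis; the result is not statistically significant at the 0.01 level.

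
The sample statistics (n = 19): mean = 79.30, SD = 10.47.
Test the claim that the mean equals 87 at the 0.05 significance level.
One-sample t-test:
H₀: μ = 87
H₁: μ ≠ 87
df = n - 1 = 18
t = (x̄ - μ₀) / (s/√n) = (79.30 - 87) / (10.47/√19) = -3.206
p-value = 0.0049

Since p-value < α = 0.05, we reject H₀.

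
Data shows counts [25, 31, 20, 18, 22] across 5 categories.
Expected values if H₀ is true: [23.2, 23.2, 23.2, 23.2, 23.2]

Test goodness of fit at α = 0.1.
Chi-square goodness of fit test:
H₀: observed counts match expected distribution
H₁: observed counts differ from expected distribution
df = k - 1 = 4
χ² = Σ(O - E)²/E
   = (25 - 23.2)²/23.2 + (31 - 23.2)²/23.2 + (20 - 23.2)²/23.2 + (18 - 23.2)²/23.2 + (22 - 23.2)²/23.2
   = 0.140 + 2.622 + 0.441 + 1.166 + 0.062
   = 4.43
p-value = 0.3508

Since p-value > α = 0.1, we fail to reject H₀.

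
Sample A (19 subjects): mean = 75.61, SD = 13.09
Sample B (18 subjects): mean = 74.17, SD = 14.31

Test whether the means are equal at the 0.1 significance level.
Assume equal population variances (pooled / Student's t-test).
Student's two-sample t-test (equal variances):
H₀: μ₁ = μ₂
H₁: μ₁ ≠ μ₂
df = n₁ + n₂ - 2 = 35
Pooled variance s_p² = [(n₁-1)s₁² + (n₂-1)s₂²] / (n₁ + n₂ - 2) = [(18)(13.09²) + (17)(14.31²)] / 35 = 187.5846
SE = √(s_p²(1/n₁ + 1/n₂)) = √(187.5846 × (1/19 + 1/18)) = 4.5049
t = (x̄₁ - x̄₂) / SE = (75.61 - 74.17) / 4.5049 = 1.44 / 4.5049 = 0.320
p-value = 0.7511

Since p-value > α = 0.1, we fail to reject H₀.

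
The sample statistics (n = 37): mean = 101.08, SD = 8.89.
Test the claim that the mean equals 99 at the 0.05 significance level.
One-sample t-test:
H₀: μ = 99
H₁: μ ≠ 99
df = n - 1 = 36
t = (x̄ - μ₀) / (s/√n) = (101.08 - 99) / (8.89/√37) = 1.423
p-value = 0.1633

Since p-value > α = 0.05, we fail to reject H₀.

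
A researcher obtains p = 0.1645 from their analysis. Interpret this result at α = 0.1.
Since p = 0.1645 > α = 0.1, fail to reject H₀.
There is insufficient evidence to reject the null hypothesis; the result is not statistically significant at the 0.1 level.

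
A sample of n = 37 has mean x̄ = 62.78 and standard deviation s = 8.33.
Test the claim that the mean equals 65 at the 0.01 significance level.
One-sample t-test:
H₀: μ = 65
H₁: μ ≠ 65
df = n - 1 = 36
t = (x̄ - μ₀) / (s/√n) = (62.78 - 65) / (8.33/√37) = -1.621
p-value = 0.1137

Since p-value > α = 0.01, we fail to reject H₀.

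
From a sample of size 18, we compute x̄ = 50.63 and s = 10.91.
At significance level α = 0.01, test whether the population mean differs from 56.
One-sample t-test:
H₀: μ = 56
H₁: μ ≠ 56
df = n - 1 = 17
t = (x̄ - μ₀) / (s/√n) = (50.63 - 56) / (10.91/√18) = -2.088
p-value = 0.0521

Since p-value > α = 0.01, we fail to reject H₀.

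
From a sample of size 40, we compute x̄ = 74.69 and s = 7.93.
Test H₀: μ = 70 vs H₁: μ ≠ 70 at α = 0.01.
One-sample t-test:
H₀: μ = 70
H₁: μ ≠ 70
df = n - 1 = 39
t = (x̄ - μ₀) / (s/√n) = (74.69 - 70) / (7.93/√40) = 3.740
p-value = 0.0006

Since p-value < α = 0.01, we reject H₀.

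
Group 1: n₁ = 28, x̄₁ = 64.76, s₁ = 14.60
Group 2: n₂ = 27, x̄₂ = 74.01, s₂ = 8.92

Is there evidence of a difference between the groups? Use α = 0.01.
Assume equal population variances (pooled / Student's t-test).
Student's two-sample t-test (equal variances):
H₀: μ₁ = μ₂
H₁: μ₁ ≠ μ₂
df = n₁ + n₂ - 2 = 53
Pooled variance s_p² = [(n₁-1)s₁² + (n₂-1)s₂²] / (n₁ + n₂ - 2) = [(27)(14.60²) + (26)(8.92²)] / 53 = 147.6235
SE = √(s_p²(1/n₁ + 1/n₂)) = √(147.6235 × (1/28 + 1/27)) = 3.2772
t = (x̄₁ - x̄₂) / SE = (64.76 - 74.01) / 3.2772 = -9.25 / 3.2772 = -2.823
p-value = 0.0067

Since p-value < α = 0.01, we reject H₀.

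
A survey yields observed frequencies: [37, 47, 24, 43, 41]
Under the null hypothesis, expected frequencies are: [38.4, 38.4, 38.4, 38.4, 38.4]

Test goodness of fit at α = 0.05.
Chi-square goodness of fit test:
H₀: observed counts match expected distribution
H₁: observed counts differ from expected distribution
df = k - 1 = 4
χ² = Σ(O - E)²/E
   = (37 - 38.4)²/38.4 + (47 - 38.4)²/38.4 + (24 - 38.4)²/38.4 + (43 - 38.4)²/38.4 + (41 - 38.4)²/38.4
   = 0.051 + 1.926 + 5.400 + 0.551 + 0.176
   = 8.10
p-value = 0.0878

Since p-value > α = 0.05, we fail to reject H₀.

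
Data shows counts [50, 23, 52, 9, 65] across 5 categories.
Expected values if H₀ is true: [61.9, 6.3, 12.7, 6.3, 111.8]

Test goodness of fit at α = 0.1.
Chi-square goodness of fit test:
H₀: observed counts match expected distribution
H₁: observed counts differ from expected distribution
df = k - 1 = 4
χ² = Σ(O - E)²/E
   = (50 - 61.9)²/61.9 + (23 - 6.3)²/6.3 + (52 - 12.7)²/12.7 + (9 - 6.3)²/6.3 + (65 - 111.8)²/111.8
   = 2.288 + 44.268 + 121.613 + 1.157 + 19.591
   = 188.92
p-value < 0.0001

Since p-value < α = 0.1, we reject H₀.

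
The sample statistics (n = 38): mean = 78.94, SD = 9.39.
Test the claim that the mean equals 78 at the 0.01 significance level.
One-sample t-test:
H₀: μ = 78
H₁: μ ≠ 78
df = n - 1 = 37
t = (x̄ - μ₀) / (s/√n) = (78.94 - 78) / (9.39/√38) = 0.617
p-value = 0.5409

Since p-value > α = 0.01, we fail to reject H₀.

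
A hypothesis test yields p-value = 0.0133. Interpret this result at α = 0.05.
Since p = 0.0133 < α = 0.05, reject H₀.
There is sufficient evidence to reject the null hypothesis; the result is statistically significant at the 0.05 level.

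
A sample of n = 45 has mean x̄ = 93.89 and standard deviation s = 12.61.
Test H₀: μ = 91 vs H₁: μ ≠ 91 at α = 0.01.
One-sample t-test:
H₀: μ = 91
H₁: μ ≠ 91
df = n - 1 = 44
t = (x̄ - μ₀) / (s/√n) = (93.89 - 91) / (12.61/√45) = 1.537
p-value = 0.1314

Since p-value > α = 0.01, we fail to reject H₀.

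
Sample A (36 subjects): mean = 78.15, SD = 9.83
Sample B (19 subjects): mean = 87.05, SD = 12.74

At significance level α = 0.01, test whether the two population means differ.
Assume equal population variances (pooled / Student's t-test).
Student's two-sample t-test (equal variances):
H₀: μ₁ = μ₂
H₁: μ₁ ≠ μ₂
df = n₁ + n₂ - 2 = 53
Pooled variance s_p² = [(n₁-1)s₁² + (n₂-1)s₂²] / (n₁ + n₂ - 2) = [(35)(9.83²) + (18)(12.74²)] / 53 = 118.9349
SE = √(s_p²(1/n₁ + 1/n₂)) = √(118.9349 × (1/36 + 1/19)) = 3.0925
t = (x̄₁ - x̄₂) / SE = (78.15 - 87.05) / 3.0925 = -8.90 / 3.0925 = -2.878
p-value = 0.0058

Since p-value < α = 0.01, we reject H₀.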